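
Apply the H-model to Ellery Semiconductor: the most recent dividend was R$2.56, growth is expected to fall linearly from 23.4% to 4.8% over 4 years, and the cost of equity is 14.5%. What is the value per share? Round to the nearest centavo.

H-model: P₀ = D₀[(1+g_L) + H(g_S−g_L)]/(r−g_L), with H = 4/2 = 2.
P₀ = 2.56 × [(1+0.048) + 2×(0.234−0.048)] / (0.145−0.048)
   = 2.56 × 1.4200 / 0.097 = 37.4763

R$37.48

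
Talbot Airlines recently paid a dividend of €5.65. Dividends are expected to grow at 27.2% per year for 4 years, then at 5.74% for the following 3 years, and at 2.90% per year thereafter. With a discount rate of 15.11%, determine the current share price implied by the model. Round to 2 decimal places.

€105.60

Three-stage DDM. Project D₁…D_7; terminal Gordon value at t=7 with g = 0.029; discount at r = 0.1511.
D_1 = 7.1868
D_2 = 9.1416
D_3 = 11.6281
D_4 = 14.7910
D_5 = 15.6400
D_6 = 16.5377
D_7 = 17.4870
TV_7 = 17.9941/(0.1511−0.029) = 147.3718
P₀ = Σ Dₜ/(1+r)ᵗ + TV_7/(1+r)^7 = 105.6016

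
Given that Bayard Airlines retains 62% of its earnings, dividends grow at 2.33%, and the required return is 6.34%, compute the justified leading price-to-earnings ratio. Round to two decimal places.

9.48

Payout ratio b = 1 − 0.62 = 0.38.
Justified leading P/E = b/(r−g) = 0.38/(0.0634−0.0233) = 9.4763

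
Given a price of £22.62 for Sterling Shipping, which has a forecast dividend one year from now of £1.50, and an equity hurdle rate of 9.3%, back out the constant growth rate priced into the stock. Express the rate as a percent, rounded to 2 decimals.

From P₀ = D₁/(r − g), the implied growth is g = r − D₁/P₀.
g = 0.093 − 1.50/22.62 = 0.093 − 0.06631 = 0.02669

2.67%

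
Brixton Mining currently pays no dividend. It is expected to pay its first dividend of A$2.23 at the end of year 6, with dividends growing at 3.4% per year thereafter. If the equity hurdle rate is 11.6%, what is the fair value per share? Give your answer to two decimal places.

Deferred-dividend DDM. At t=5 the remaining stream is a growing perpetuity with first payment D_6 = 2.23.
V_5 = D_6/(r−g) = 2.23/(0.116−0.034) = 27.1951
P₀ = V_5/(1+r)^5 = 27.1951/(1+0.116)^5 = 15.7098

A$15.71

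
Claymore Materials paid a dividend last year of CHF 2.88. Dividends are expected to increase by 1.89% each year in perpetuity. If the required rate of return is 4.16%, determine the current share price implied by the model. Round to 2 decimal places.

Gordon growth model: P₀ = D₁/(r − g). D₁ = 2.88 × (1 + 0.0189) = 2.9344.
P₀ = 2.9344 / (0.0416 − 0.0189) = 2.9344 / 0.0227 = 129.2701

CHF 129.27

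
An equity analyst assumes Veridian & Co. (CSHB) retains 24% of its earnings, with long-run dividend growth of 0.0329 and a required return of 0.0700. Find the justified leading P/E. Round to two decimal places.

20.49

Payout ratio b = 1 − 0.24 = 0.76.
Justified leading P/E = b/(r−g) = 0.76/(0.07−0.0329) = 20.4852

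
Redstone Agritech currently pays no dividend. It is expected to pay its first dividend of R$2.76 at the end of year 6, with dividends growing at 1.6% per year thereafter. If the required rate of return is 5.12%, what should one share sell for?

Deferred-dividend DDM. At t=5 the remaining stream is a growing perpetuity with first payment D_6 = 2.76.
V_5 = D_6/(r−g) = 2.76/(0.0512−0.016) = 78.4091
P₀ = V_5/(1+r)^5 = 78.4091/(1+0.0512)^5 = 61.0857

R$61.09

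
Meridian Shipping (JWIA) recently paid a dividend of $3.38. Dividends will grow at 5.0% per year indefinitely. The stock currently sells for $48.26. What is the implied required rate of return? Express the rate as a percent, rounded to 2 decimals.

Rearranging the constant-growth DDM: r = D₁/P₀ + g.
D₁ = 3.38 × (1 + 0.05) = 3.5490.
r = 3.5490 / 48.26 + 0.05 = 0.07354 + 0.05 = 0.12354

12.35%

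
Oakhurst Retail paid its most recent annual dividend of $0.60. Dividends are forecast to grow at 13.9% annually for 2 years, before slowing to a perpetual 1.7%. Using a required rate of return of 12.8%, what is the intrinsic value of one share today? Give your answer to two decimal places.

Two-stage DDM. Project D₁…D_2 at 0.139, terminal growth 0.017, discount at r = 0.128.
D_1 = 0.6834
D_2 = 0.7784
Terminal value at t=2: TV = D_3/(r−g) = 0.7916/(0.128−0.017) = 7.1318
P₀ = 0.6834/(1+0.128)^1 + 0.7784/(1+0.128)^2 + 7.1318/(1+0.128)^2 = 6.8226

$6.82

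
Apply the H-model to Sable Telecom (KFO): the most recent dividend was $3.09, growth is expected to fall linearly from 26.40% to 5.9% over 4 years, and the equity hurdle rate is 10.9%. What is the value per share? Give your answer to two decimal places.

H-model: P₀ = D₀[(1+g_L) + H(g_S−g_L)]/(r−g_L), with H = 4/2 = 2.
P₀ = 3.09 × [(1+0.059) + 2×(0.264−0.059)] / (0.109−0.059)
   = 3.09 × 1.4690 / 0.05 = 90.7842

$90.78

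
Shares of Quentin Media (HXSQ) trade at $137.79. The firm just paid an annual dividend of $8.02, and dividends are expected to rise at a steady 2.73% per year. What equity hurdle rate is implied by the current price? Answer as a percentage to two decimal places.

8.71%

Rearranging the constant-growth DDM: r = D₁/P₀ + g.
D₁ = 8.02 × (1 + 0.0273) = 8.2389.
r = 8.2389 / 137.79 + 0.0273 = 0.05979 + 0.0273 = 0.08709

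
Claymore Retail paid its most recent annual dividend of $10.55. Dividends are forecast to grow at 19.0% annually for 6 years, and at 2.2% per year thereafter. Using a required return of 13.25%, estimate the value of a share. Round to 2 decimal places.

$206.89

Two-stage DDM. Project D₁…D_6 at 0.19, terminal growth 0.022, discount at r = 0.1325.
D_1 = 12.5545
D_2 = 14.9399
D_3 = 17.7784
D_4 = 21.1563
D_5 = 25.1760
D_6 = 29.9595
Terminal value at t=6: TV = D_7/(r−g) = 30.6186/(0.1325−0.022) = 277.0913
P₀ = 12.5545/(1+0.1325)^1 + 14.9399/(1+0.1325)^2 + 17.7784/(1+0.1325)^3 + 21.1563/(1+0.1325)^4 + 25.1760/(1+0.1325)^5 + 29.9595/(1+0.1325)^6 + 277.0913/(1+0.1325)^6 = 206.8893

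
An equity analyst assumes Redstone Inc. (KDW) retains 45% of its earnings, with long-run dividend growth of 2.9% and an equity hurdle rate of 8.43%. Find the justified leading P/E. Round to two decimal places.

Payout ratio b = 1 − 0.45 = 0.55.
Justified leading P/E = b/(r−g) = 0.55/(0.0843−0.029) = 9.9458

9.95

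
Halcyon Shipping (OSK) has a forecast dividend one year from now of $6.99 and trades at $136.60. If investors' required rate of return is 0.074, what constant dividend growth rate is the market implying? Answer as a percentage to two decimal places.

From P₀ = D₁/(r − g), the implied growth is g = r − D₁/P₀.
g = 0.074 − 6.99/136.60 = 0.074 − 0.05117 = 0.02283

2.28%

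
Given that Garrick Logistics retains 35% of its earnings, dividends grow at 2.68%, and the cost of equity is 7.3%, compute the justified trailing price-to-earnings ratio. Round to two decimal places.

Payout ratio b = 1 − 0.35 = 0.65.
Justified trailing P/E = b(1+g)/(r−g) = 0.65×(1+0.0268)/(0.073−0.0268) = 14.4463

14.45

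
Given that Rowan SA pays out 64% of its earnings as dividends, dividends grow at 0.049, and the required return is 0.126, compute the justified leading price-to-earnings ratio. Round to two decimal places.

Justified leading P/E = b/(r−g) = 0.64/(0.126−0.049) = 8.3117

8.31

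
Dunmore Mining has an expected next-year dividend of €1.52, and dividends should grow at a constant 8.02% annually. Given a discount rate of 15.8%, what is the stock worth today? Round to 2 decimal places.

€19.54

Gordon growth model: P₀ = D₁/(r − g), with D₁ = 1.52 given directly.
P₀ = 1.5200 / (0.158 − 0.0802) = 1.5200 / 0.0778 = 19.5373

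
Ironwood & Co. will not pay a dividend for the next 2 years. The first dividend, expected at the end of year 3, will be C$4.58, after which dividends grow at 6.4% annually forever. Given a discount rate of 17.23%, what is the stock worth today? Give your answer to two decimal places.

C$30.77

Deferred-dividend DDM. At t=2 the remaining stream is a growing perpetuity with first payment D_3 = 4.58.
V_2 = D_3/(r−g) = 4.58/(0.1723−0.064) = 42.2899
P₀ = V_2/(1+r)^2 = 42.2899/(1+0.1723)^2 = 30.7723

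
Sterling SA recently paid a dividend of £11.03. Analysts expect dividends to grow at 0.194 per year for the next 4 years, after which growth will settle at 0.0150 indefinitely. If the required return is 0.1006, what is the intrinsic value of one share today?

Two-stage DDM. Project D₁…D_4 at 0.194, terminal growth 0.015, discount at r = 0.1006.
D_1 = 13.1698
D_2 = 15.7248
D_3 = 18.7754
D_4 = 22.4178
Terminal value at t=4: TV = D_5/(r−g) = 22.7541/(0.1006−0.015) = 265.8184
P₀ = 13.1698/(1+0.1006)^1 + 15.7248/(1+0.1006)^2 + 18.7754/(1+0.1006)^3 + 22.4178/(1+0.1006)^4 + 265.8184/(1+0.1006)^4 = 235.4710

£235.47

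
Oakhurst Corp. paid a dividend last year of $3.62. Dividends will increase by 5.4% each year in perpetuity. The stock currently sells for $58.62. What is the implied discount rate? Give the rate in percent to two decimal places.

Rearranging the constant-growth DDM: r = D₁/P₀ + g.
D₁ = 3.62 × (1 + 0.054) = 3.8155.
r = 3.8155 / 58.62 + 0.054 = 0.06509 + 0.054 = 0.11909

11.91%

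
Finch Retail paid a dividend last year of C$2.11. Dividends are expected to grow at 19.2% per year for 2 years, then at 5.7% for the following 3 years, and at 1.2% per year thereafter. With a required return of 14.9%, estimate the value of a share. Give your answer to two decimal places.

Three-stage DDM. Project D₁…D_5; terminal Gordon value at t=5 with g = 0.012; discount at r = 0.149.
D_1 = 2.5151
D_2 = 2.9980
D_3 = 3.1689
D_4 = 3.3495
D_5 = 3.5405
TV_5 = 3.5829/(0.149−0.012) = 26.1529
P₀ = Σ Dₜ/(1+r)ᵗ + TV_5/(1+r)^5 = 23.2979

C$23.30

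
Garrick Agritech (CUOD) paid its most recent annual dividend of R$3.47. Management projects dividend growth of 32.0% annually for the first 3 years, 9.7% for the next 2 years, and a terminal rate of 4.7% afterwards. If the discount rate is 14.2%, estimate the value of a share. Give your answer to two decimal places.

Three-stage DDM. Project D₁…D_5; terminal Gordon value at t=5 with g = 0.047; discount at r = 0.142.
D_1 = 4.5804
D_2 = 6.0461
D_3 = 7.9809
D_4 = 8.7550
D_5 = 9.6043
TV_5 = 10.0557/(0.142−0.047) = 105.8492
P₀ = Σ Dₜ/(1+r)ᵗ + TV_5/(1+r)^5 = 78.5926

R$78.59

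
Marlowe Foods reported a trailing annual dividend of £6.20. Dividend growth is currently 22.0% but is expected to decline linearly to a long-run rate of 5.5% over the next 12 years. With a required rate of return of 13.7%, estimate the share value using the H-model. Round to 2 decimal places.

£154.62

H-model: P₀ = D₀[(1+g_L) + H(g_S−g_L)]/(r−g_L), with H = 12/2 = 6.
P₀ = 6.20 × [(1+0.055) + 6×(0.22−0.055)] / (0.137−0.055)
   = 6.20 × 2.0450 / 0.082 = 154.6220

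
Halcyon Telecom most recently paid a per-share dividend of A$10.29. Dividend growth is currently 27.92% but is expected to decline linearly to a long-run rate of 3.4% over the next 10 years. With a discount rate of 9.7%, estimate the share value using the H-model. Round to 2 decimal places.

H-model: P₀ = D₀[(1+g_L) + H(g_S−g_L)]/(r−g_L), with H = 10/2 = 5.
P₀ = 10.29 × [(1+0.034) + 5×(0.2792−0.034)] / (0.097−0.034)
   = 10.29 × 2.2600 / 0.063 = 369.1333

A$369.13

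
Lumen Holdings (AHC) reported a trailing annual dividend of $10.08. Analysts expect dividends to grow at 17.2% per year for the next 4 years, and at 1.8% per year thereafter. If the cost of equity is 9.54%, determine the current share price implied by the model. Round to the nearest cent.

Two-stage DDM. Project D₁…D_4 at 0.172, terminal growth 0.018, discount at r = 0.0954.
D_1 = 11.8138
D_2 = 13.8457
D_3 = 16.2272
D_4 = 19.0183
Terminal value at t=4: TV = D_5/(r−g) = 19.3606/(0.0954−0.018) = 250.1369
P₀ = 11.8138/(1+0.0954)^1 + 13.8457/(1+0.0954)^2 + 16.2272/(1+0.0954)^3 + 19.0183/(1+0.0954)^4 + 250.1369/(1+0.0954)^4 = 221.6140

$221.61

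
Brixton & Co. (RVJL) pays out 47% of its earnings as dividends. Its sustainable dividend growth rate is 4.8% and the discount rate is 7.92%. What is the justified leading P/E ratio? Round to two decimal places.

Justified leading P/E = b/(r−g) = 0.47/(0.0792−0.048) = 15.0641

15.06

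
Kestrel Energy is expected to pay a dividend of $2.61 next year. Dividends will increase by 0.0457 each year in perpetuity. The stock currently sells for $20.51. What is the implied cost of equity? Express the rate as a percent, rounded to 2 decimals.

17.30%

Rearranging the constant-growth DDM: r = D₁/P₀ + g.
r = 2.6100 / 20.51 + 0.0457 = 0.12725 + 0.0457 = 0.17295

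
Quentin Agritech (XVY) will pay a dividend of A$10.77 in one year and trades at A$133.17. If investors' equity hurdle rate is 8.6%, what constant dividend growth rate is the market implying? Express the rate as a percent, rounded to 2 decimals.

0.51%

From P₀ = D₁/(r − g), the implied growth is g = r − D₁/P₀.
g = 0.086 − 10.77/133.17 = 0.086 − 0.08087 = 0.00513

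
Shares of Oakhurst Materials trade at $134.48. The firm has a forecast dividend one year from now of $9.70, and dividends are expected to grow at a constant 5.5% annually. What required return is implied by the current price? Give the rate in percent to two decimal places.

Rearranging the constant-growth DDM: r = D₁/P₀ + g.
r = 9.7000 / 134.48 + 0.055 = 0.07213 + 0.055 = 0.12713

12.71%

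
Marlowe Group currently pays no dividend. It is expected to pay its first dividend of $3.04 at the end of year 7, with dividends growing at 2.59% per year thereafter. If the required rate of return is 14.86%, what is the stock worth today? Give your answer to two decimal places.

$10.79

Deferred-dividend DDM. At t=6 the remaining stream is a growing perpetuity with first payment D_7 = 3.04.
V_6 = D_7/(r−g) = 3.04/(0.1486−0.0259) = 24.7759
P₀ = V_6/(1+r)^6 = 24.7759/(1+0.1486)^6 = 10.7899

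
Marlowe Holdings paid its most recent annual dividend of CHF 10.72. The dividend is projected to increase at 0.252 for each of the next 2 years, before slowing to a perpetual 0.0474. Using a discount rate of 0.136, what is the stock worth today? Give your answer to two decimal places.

CHF 178.77

Two-stage DDM. Project D₁…D_2 at 0.252, terminal growth 0.0474, discount at r = 0.136.
D_1 = 13.4214
D_2 = 16.8036
Terminal value at t=2: TV = D_3/(r−g) = 17.6001/(0.136−0.0474) = 198.6471
P₀ = 13.4214/(1+0.136)^1 + 16.8036/(1+0.136)^2 + 198.6471/(1+0.136)^2 = 178.7666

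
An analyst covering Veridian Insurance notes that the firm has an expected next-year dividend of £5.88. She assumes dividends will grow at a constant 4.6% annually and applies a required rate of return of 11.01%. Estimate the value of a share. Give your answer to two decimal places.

Gordon growth model: P₀ = D₁/(r − g), with D₁ = 5.88 given directly.
P₀ = 5.8800 / (0.1101 − 0.046) = 5.8800 / 0.0641 = 91.7317

£91.73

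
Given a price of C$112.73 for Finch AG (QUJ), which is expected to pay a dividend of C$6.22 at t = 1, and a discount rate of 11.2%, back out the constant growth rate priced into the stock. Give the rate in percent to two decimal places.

From P₀ = D₁/(r − g), the implied growth is g = r − D₁/P₀.
g = 0.112 − 6.22/112.73 = 0.112 − 0.05518 = 0.05682

5.68%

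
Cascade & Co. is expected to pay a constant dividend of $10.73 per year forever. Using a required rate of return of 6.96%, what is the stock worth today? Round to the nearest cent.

Zero-growth DDM (perpetuity): P₀ = D/r = 10.73 / 0.0696 = 154.1667

$154.17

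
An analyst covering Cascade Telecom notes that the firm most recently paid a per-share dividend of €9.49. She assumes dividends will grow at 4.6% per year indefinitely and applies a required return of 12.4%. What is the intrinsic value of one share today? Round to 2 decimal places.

€127.26

Gordon growth model: P₀ = D₁/(r − g). D₁ = 9.49 × (1 + 0.046) = 9.9265.
P₀ = 9.9265 / (0.124 − 0.046) = 9.9265 / 0.078 = 127.2633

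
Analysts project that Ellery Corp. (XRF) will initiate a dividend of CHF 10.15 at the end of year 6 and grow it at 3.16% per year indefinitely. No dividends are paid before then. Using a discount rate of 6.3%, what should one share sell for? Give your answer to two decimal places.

CHF 238.16

Deferred-dividend DDM. At t=5 the remaining stream is a growing perpetuity with first payment D_6 = 10.15.
V_5 = D_6/(r−g) = 10.15/(0.063−0.0316) = 323.2484
P₀ = V_5/(1+r)^5 = 323.2484/(1+0.063)^5 = 238.1607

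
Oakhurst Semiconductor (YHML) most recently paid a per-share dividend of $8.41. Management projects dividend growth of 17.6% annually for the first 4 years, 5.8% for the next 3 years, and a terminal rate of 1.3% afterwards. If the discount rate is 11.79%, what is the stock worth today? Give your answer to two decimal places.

Three-stage DDM. Project D₁…D_7; terminal Gordon value at t=7 with g = 0.013; discount at r = 0.1179.
D_1 = 9.8902
D_2 = 11.6308
D_3 = 13.6779
D_4 = 16.0852
D_5 = 17.0181
D_6 = 18.0051
D_7 = 19.0494
TV_7 = 19.2971/(0.1179−0.013) = 183.9570
P₀ = Σ Dₜ/(1+r)ᵗ + TV_7/(1+r)^7 = 150.2610

$150.26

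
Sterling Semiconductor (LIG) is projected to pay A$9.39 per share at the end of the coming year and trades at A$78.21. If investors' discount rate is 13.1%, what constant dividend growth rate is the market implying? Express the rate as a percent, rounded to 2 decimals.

From P₀ = D₁/(r − g), the implied growth is g = r − D₁/P₀.
g = 0.131 − 9.39/78.21 = 0.131 − 0.12006 = 0.01094

1.09%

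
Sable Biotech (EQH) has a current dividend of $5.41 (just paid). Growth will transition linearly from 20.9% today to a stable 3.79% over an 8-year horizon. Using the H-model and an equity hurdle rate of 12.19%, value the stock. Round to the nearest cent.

H-model: P₀ = D₀[(1+g_L) + H(g_S−g_L)]/(r−g_L), with H = 8/2 = 4.
P₀ = 5.41 × [(1+0.0379) + 4×(0.209−0.0379)] / (0.1219−0.0379)
   = 5.41 × 1.7223 / 0.084 = 110.9243

$110.92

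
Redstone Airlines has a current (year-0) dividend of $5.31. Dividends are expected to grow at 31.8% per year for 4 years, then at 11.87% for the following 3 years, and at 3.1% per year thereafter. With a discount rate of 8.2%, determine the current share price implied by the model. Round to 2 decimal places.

Three-stage DDM. Project D₁…D_7; terminal Gordon value at t=7 with g = 0.031; discount at r = 0.082.
D_1 = 6.9986
D_2 = 9.2241
D_3 = 12.1574
D_4 = 16.0235
D_5 = 17.9254
D_6 = 20.0532
D_7 = 22.4335
TV_7 = 23.1289/(0.082−0.031) = 453.5086
P₀ = Σ Dₜ/(1+r)ᵗ + TV_7/(1+r)^7 = 334.3547

$334.35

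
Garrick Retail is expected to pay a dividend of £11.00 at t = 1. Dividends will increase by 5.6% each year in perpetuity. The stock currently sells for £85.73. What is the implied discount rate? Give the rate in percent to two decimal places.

18.43%

Rearranging the constant-growth DDM: r = D₁/P₀ + g.
r = 11.0000 / 85.73 + 0.056 = 0.12831 + 0.056 = 0.18431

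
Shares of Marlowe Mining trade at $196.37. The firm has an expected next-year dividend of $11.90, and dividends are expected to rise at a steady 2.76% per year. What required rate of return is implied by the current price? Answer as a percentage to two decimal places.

Rearranging the constant-growth DDM: r = D₁/P₀ + g.
r = 11.9000 / 196.37 + 0.0276 = 0.06060 + 0.0276 = 0.08820

8.82%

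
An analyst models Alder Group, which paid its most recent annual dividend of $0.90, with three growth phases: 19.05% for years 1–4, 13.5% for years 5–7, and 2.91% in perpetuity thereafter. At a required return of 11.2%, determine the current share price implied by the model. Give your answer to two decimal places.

$23.58

Three-stage DDM. Project D₁…D_7; terminal Gordon value at t=7 with g = 0.0291; discount at r = 0.112.
D_1 = 1.0715
D_2 = 1.2756
D_3 = 1.5186
D_4 = 1.8078
D_5 = 2.0519
D_6 = 2.3289
D_7 = 2.6433
TV_7 = 2.7202/(0.112−0.0291) = 32.8134
P₀ = Σ Dₜ/(1+r)ᵗ + TV_7/(1+r)^7 = 23.5845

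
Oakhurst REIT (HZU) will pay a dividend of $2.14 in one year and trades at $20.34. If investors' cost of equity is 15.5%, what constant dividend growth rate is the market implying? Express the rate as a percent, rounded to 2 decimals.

4.98%

From P₀ = D₁/(r − g), the implied growth is g = r − D₁/P₀.
g = 0.155 − 2.14/20.34 = 0.155 − 0.10521 = 0.04979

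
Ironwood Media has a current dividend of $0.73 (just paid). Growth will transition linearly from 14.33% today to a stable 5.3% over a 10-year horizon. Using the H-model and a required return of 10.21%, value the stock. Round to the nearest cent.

$22.37

H-model: P₀ = D₀[(1+g_L) + H(g_S−g_L)]/(r−g_L), with H = 10/2 = 5.
P₀ = 0.73 × [(1+0.053) + 5×(0.1433−0.053)] / (0.1021−0.053)
   = 0.73 × 1.5045 / 0.0491 = 22.3683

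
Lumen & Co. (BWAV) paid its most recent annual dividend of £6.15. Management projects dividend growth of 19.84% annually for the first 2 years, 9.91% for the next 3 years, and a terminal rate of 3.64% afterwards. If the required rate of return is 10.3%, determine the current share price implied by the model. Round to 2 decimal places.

Three-stage DDM. Project D₁…D_5; terminal Gordon value at t=5 with g = 0.0364; discount at r = 0.103.
D_1 = 7.3702
D_2 = 8.8324
D_3 = 9.7077
D_4 = 10.6697
D_5 = 11.7271
TV_5 = 12.1540/(0.103−0.0364) = 182.4919
P₀ = Σ Dₜ/(1+r)ᵗ + TV_5/(1+r)^5 = 147.3481

£147.35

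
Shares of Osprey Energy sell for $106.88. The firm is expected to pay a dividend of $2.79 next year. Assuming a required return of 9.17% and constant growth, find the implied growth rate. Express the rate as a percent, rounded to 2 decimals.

6.56%

From P₀ = D₁/(r − g), the implied growth is g = r − D₁/P₀.
g = 0.0917 − 2.79/106.88 = 0.0917 − 0.02610 = 0.06560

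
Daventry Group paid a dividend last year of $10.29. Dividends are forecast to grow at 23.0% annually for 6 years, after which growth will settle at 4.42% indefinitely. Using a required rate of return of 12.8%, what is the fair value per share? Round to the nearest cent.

Two-stage DDM. Project D₁…D_6 at 0.23, terminal growth 0.0442, discount at r = 0.128.
D_1 = 12.6567
D_2 = 15.5677
D_3 = 19.1483
D_4 = 23.5524
D_5 = 28.9695
D_6 = 35.6325
Terminal value at t=6: TV = D_7/(r−g) = 37.2074/(0.128−0.0442) = 444.0028
P₀ = 12.6567/(1+0.128)^1 + 15.5677/(1+0.128)^2 + 19.1483/(1+0.128)^3 + 23.5524/(1+0.128)^4 + 28.9695/(1+0.128)^5 + 35.6325/(1+0.128)^6 + 444.0028/(1+0.128)^6 = 300.0477

$300.05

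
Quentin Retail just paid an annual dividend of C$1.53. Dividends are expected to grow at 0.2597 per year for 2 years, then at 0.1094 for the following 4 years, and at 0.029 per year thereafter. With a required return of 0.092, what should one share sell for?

Three-stage DDM. Project D₁…D_6; terminal Gordon value at t=6 with g = 0.029; discount at r = 0.092.
D_1 = 1.9273
D_2 = 2.4279
D_3 = 2.6935
D_4 = 2.9881
D_5 = 3.3151
D_6 = 3.6777
TV_6 = 3.7844/(0.092−0.029) = 60.0694
P₀ = Σ Dₜ/(1+r)ᵗ + TV_6/(1+r)^6 = 47.7003

C$47.70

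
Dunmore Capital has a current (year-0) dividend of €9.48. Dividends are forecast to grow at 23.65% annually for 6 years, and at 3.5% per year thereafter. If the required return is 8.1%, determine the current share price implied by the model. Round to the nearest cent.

€571.21

Two-stage DDM. Project D₁…D_6 at 0.2365, terminal growth 0.035, discount at r = 0.081.
D_1 = 11.7220
D_2 = 14.4943
D_3 = 17.9222
D_4 = 22.1608
D_5 = 27.4018
D_6 = 33.8823
Terminal value at t=6: TV = D_7/(r−g) = 35.0682/(0.081−0.035) = 762.3521
P₀ = 11.7220/(1+0.081)^1 + 14.4943/(1+0.081)^2 + 17.9222/(1+0.081)^3 + 22.1608/(1+0.081)^4 + 27.4018/(1+0.081)^5 + 33.8823/(1+0.081)^6 + 762.3521/(1+0.081)^6 = 571.2109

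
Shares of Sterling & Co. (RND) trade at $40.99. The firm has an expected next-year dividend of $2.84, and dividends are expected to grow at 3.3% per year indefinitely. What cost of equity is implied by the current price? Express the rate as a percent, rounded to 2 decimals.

Rearranging the constant-growth DDM: r = D₁/P₀ + g.
r = 2.8400 / 40.99 + 0.033 = 0.06929 + 0.033 = 0.10229

10.23%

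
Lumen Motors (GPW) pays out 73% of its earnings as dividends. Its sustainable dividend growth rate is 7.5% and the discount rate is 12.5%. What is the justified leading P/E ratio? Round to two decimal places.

Justified leading P/E = b/(r−g) = 0.73/(0.125−0.075) = 14.6000

14.60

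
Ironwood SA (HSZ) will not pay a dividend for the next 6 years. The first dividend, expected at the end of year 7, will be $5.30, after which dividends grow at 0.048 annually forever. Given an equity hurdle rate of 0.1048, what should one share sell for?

Deferred-dividend DDM. At t=6 the remaining stream is a growing perpetuity with first payment D_7 = 5.30.
V_6 = D_7/(r−g) = 5.30/(0.1048−0.048) = 93.3099
P₀ = V_6/(1+r)^6 = 93.3099/(1+0.1048)^6 = 51.3128

$51.31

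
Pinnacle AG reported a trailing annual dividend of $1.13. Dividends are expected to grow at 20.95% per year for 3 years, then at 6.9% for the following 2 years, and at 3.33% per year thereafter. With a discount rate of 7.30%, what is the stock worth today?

Three-stage DDM. Project D₁…D_5; terminal Gordon value at t=5 with g = 0.0333; discount at r = 0.073.
D_1 = 1.3667
D_2 = 1.6531
D_3 = 1.9994
D_4 = 2.1373
D_5 = 2.2848
TV_5 = 2.3609/(0.073−0.0333) = 59.4686
P₀ = Σ Dₜ/(1+r)ᵗ + TV_5/(1+r)^5 = 49.3576

$49.36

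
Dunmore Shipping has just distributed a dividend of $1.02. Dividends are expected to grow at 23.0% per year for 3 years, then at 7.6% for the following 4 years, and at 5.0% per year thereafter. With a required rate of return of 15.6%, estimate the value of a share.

Three-stage DDM. Project D₁…D_7; terminal Gordon value at t=7 with g = 0.05; discount at r = 0.156.
D_1 = 1.2546
D_2 = 1.5432
D_3 = 1.8981
D_4 = 2.0423
D_5 = 2.1976
D_6 = 2.3646
D_7 = 2.5443
TV_7 = 2.6715/(0.156−0.05) = 25.2028
P₀ = Σ Dₜ/(1+r)ᵗ + TV_7/(1+r)^7 = 16.7258

$16.73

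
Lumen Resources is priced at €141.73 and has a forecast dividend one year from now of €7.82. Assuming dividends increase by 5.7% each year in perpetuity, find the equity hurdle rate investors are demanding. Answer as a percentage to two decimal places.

11.22%

Rearranging the constant-growth DDM: r = D₁/P₀ + g.
r = 7.8200 / 141.73 + 0.057 = 0.05518 + 0.057 = 0.11218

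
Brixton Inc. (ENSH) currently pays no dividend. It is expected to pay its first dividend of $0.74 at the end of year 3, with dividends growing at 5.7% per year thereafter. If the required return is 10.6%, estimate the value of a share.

$12.35

Deferred-dividend DDM. At t=2 the remaining stream is a growing perpetuity with first payment D_3 = 0.74.
V_2 = D_3/(r−g) = 0.74/(0.106−0.057) = 15.1020
P₀ = V_2/(1+r)^2 = 15.1020/(1+0.106)^2 = 12.3460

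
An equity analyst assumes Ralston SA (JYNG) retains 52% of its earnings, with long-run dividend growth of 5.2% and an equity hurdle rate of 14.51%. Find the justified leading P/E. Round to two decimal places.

Payout ratio b = 1 − 0.52 = 0.48.
Justified leading P/E = b/(r−g) = 0.48/(0.1451−0.052) = 5.1557

5.16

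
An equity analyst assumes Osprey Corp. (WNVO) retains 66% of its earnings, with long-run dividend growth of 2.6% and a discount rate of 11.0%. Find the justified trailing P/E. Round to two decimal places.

4.15

Payout ratio b = 1 − 0.66 = 0.34.
Justified trailing P/E = b(1+g)/(r−g) = 0.34×(1+0.026)/(0.11−0.026) = 4.1529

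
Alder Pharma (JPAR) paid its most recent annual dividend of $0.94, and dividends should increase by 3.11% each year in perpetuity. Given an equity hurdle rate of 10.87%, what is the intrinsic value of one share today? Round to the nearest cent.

$12.49

Gordon growth model: P₀ = D₁/(r − g). D₁ = 0.94 × (1 + 0.0311) = 0.9692.
P₀ = 0.9692 / (0.1087 − 0.0311) = 0.9692 / 0.0776 = 12.4901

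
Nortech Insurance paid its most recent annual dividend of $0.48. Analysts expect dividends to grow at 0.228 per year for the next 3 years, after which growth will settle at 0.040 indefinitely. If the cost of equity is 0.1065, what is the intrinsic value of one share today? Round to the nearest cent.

Two-stage DDM. Project D₁…D_3 at 0.228, terminal growth 0.04, discount at r = 0.1065.
D_1 = 0.5894
D_2 = 0.7238
D_3 = 0.8889
Terminal value at t=3: TV = D_4/(r−g) = 0.9244/(0.1065−0.04) = 13.9011
P₀ = 0.5894/(1+0.1065)^1 + 0.7238/(1+0.1065)^2 + 0.8889/(1+0.1065)^3 + 13.9011/(1+0.1065)^3 = 12.0411

$12.04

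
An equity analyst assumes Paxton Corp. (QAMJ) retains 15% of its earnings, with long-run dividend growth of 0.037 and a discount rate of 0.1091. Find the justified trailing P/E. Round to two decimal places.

12.23

Payout ratio b = 1 − 0.15 = 0.85.
Justified trailing P/E = b(1+g)/(r−g) = 0.85×(1+0.037)/(0.1091−0.037) = 12.2254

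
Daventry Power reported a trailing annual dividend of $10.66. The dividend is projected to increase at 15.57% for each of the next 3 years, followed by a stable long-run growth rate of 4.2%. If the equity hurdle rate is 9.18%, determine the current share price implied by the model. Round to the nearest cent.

Two-stage DDM. Project D₁…D_3 at 0.1557, terminal growth 0.042, discount at r = 0.0918.
D_1 = 12.3198
D_2 = 14.2379
D_3 = 16.4548
Terminal value at t=3: TV = D_4/(r−g) = 17.1459/(0.0918−0.042) = 344.2952
P₀ = 12.3198/(1+0.0918)^1 + 14.2379/(1+0.0918)^2 + 16.4548/(1+0.0918)^3 + 344.2952/(1+0.0918)^3 = 300.4179

$300.42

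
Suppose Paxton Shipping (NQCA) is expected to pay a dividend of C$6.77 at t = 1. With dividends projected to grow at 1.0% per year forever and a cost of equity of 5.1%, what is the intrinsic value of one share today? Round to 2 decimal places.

C$165.12

Gordon growth model: P₀ = D₁/(r − g), with D₁ = 6.77 given directly.
P₀ = 6.7700 / (0.051 − 0.01) = 6.7700 / 0.041 = 165.1220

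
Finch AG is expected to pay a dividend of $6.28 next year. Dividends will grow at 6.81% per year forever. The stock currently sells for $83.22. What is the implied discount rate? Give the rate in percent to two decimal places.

14.36%

Rearranging the constant-growth DDM: r = D₁/P₀ + g.
r = 6.2800 / 83.22 + 0.0681 = 0.07546 + 0.0681 = 0.14356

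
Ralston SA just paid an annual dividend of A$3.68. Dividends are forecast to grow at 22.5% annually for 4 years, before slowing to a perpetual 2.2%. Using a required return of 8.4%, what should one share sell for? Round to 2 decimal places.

Two-stage DDM. Project D₁…D_4 at 0.225, terminal growth 0.022, discount at r = 0.084.
D_1 = 4.5080
D_2 = 5.5223
D_3 = 6.7648
D_4 = 8.2869
Terminal value at t=4: TV = D_5/(r−g) = 8.4692/(0.084−0.022) = 136.6002
P₀ = 4.5080/(1+0.084)^1 + 5.5223/(1+0.084)^2 + 6.7648/(1+0.084)^3 + 8.2869/(1+0.084)^4 + 136.6002/(1+0.084)^4 = 119.1023

A$119.10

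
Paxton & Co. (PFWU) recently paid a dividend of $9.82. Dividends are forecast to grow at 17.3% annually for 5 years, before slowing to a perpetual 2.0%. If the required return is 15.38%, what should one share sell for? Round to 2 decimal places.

Two-stage DDM. Project D₁…D_5 at 0.173, terminal growth 0.02, discount at r = 0.1538.
D_1 = 11.5189
D_2 = 13.5116
D_3 = 15.8491
D_4 = 18.5910
D_5 = 21.8073
Terminal value at t=5: TV = D_6/(r−g) = 22.2434/(0.1538−0.02) = 166.2439
P₀ = 11.5189/(1+0.1538)^1 + 13.5116/(1+0.1538)^2 + 15.8491/(1+0.1538)^3 + 18.5910/(1+0.1538)^4 + 21.8073/(1+0.1538)^5 + 166.2439/(1+0.1538)^5 = 132.9067

$132.91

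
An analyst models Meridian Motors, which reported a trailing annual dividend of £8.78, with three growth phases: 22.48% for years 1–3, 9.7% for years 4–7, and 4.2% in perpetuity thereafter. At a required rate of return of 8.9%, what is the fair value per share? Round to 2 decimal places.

Three-stage DDM. Project D₁…D_7; terminal Gordon value at t=7 with g = 0.042; discount at r = 0.089.
D_1 = 10.7537
D_2 = 13.1712
D_3 = 16.1321
D_4 = 17.6969
D_5 = 19.4135
D_6 = 21.2966
D_7 = 23.3624
TV_7 = 24.3436/(0.089−0.042) = 517.9483
P₀ = Σ Dₜ/(1+r)ᵗ + TV_7/(1+r)^7 = 369.5236

£369.52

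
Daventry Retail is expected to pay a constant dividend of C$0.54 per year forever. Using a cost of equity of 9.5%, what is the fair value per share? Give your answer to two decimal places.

C$5.68

Zero-growth DDM (perpetuity): P₀ = D/r = 0.54 / 0.095 = 5.6842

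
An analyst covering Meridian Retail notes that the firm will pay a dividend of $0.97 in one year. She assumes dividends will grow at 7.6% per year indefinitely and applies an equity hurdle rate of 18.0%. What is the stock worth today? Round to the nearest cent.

$9.33

Gordon growth model: P₀ = D₁/(r − g), with D₁ = 0.97 given directly.
P₀ = 0.9700 / (0.18 − 0.076) = 0.9700 / 0.104 = 9.3269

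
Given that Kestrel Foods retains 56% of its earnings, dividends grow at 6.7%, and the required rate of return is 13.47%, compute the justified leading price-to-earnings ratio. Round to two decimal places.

6.50

Payout ratio b = 1 − 0.56 = 0.44.
Justified leading P/E = b/(r−g) = 0.44/(0.1347−0.067) = 6.4993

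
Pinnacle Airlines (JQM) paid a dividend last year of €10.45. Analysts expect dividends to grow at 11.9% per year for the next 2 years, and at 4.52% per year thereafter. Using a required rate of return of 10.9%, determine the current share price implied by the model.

Two-stage DDM. Project D₁…D_2 at 0.119, terminal growth 0.0452, discount at r = 0.109.
D_1 = 11.6935
D_2 = 13.0851
Terminal value at t=2: TV = D_3/(r−g) = 13.6765/(0.109−0.0452) = 214.3656
P₀ = 11.6935/(1+0.109)^1 + 13.0851/(1+0.109)^2 + 214.3656/(1+0.109)^2 = 195.4814

€195.48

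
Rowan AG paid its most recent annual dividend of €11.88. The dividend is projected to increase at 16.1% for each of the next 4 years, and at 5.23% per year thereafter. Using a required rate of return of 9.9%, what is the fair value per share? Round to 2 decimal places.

€388.02

Two-stage DDM. Project D₁…D_4 at 0.161, terminal growth 0.0523, discount at r = 0.099.
D_1 = 13.7927
D_2 = 16.0133
D_3 = 18.5914
D_4 = 21.5847
Terminal value at t=4: TV = D_5/(r−g) = 22.7135/(0.099−0.0523) = 486.3714
P₀ = 13.7927/(1+0.099)^1 + 16.0133/(1+0.099)^2 + 18.5914/(1+0.099)^3 + 21.5847/(1+0.099)^4 + 486.3714/(1+0.099)^4 = 388.0199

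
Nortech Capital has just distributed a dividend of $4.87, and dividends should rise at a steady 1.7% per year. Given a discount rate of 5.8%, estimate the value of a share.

$120.80

Gordon growth model: P₀ = D₁/(r − g). D₁ = 4.87 × (1 + 0.017) = 4.9528.
P₀ = 4.9528 / (0.058 − 0.017) = 4.9528 / 0.041 = 120.7998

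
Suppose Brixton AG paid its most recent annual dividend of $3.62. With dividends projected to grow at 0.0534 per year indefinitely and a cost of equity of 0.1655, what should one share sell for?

Gordon growth model: P₀ = D₁/(r − g). D₁ = 3.62 × (1 + 0.0534) = 3.8133.
P₀ = 3.8133 / (0.1655 − 0.0534) = 3.8133 / 0.1121 = 34.0170

$34.02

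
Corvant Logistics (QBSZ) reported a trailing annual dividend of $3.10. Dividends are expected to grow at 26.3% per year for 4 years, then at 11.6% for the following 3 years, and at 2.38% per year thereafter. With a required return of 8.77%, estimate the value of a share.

Three-stage DDM. Project D₁…D_7; terminal Gordon value at t=7 with g = 0.0238; discount at r = 0.0877.
D_1 = 3.9153
D_2 = 4.9450
D_3 = 6.2456
D_4 = 7.8881
D_5 = 8.8032
D_6 = 9.8243
D_7 = 10.9640
TV_7 = 11.2249/(0.0877−0.0238) = 175.6637
P₀ = Σ Dₜ/(1+r)ᵗ + TV_7/(1+r)^7 = 133.5957

$133.60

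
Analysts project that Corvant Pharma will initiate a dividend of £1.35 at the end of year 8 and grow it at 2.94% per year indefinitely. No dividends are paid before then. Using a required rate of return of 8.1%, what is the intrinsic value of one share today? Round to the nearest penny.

£15.17

Deferred-dividend DDM. At t=7 the remaining stream is a growing perpetuity with first payment D_8 = 1.35.
V_7 = D_8/(r−g) = 1.35/(0.081−0.0294) = 26.1628
P₀ = V_7/(1+r)^7 = 26.1628/(1+0.081)^7 = 15.1672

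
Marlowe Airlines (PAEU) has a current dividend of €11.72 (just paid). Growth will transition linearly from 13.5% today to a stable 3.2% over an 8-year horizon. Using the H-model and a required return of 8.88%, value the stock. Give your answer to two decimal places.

€297.95

H-model: P₀ = D₀[(1+g_L) + H(g_S−g_L)]/(r−g_L), with H = 8/2 = 4.
P₀ = 11.72 × [(1+0.032) + 4×(0.135−0.032)] / (0.0888−0.032)
   = 11.72 × 1.4440 / 0.0568 = 297.9521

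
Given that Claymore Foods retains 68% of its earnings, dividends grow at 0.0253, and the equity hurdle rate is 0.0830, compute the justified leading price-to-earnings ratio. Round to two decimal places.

5.55

Payout ratio b = 1 − 0.68 = 0.32.
Justified leading P/E = b/(r−g) = 0.32/(0.083−0.0253) = 5.5459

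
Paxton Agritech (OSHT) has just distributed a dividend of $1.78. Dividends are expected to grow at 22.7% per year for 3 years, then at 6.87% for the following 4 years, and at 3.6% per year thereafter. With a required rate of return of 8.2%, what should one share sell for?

Three-stage DDM. Project D₁…D_7; terminal Gordon value at t=7 with g = 0.036; discount at r = 0.082.
D_1 = 2.1841
D_2 = 2.6798
D_3 = 3.2882
D_4 = 3.5141
D_5 = 3.7555
D_6 = 4.0135
D_7 = 4.2892
TV_7 = 4.4436/(0.082−0.036) = 96.6004
P₀ = Σ Dₜ/(1+r)ᵗ + TV_7/(1+r)^7 = 72.6115

$72.61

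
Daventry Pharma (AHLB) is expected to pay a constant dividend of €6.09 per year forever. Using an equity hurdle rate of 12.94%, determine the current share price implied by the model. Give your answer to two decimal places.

Zero-growth DDM (perpetuity): P₀ = D/r = 6.09 / 0.1294 = 47.0634

€47.06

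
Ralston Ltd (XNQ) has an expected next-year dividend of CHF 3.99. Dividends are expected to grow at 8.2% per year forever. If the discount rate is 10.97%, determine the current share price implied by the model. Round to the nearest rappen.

CHF 144.04

Gordon growth model: P₀ = D₁/(r − g), with D₁ = 3.99 given directly.
P₀ = 3.9900 / (0.1097 − 0.082) = 3.9900 / 0.0277 = 144.0433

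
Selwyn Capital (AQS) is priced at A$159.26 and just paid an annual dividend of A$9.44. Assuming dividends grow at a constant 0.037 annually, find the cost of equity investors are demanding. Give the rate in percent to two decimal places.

9.85%

Rearranging the constant-growth DDM: r = D₁/P₀ + g.
D₁ = 9.44 × (1 + 0.037) = 9.7893.
r = 9.7893 / 159.26 + 0.037 = 0.06147 + 0.037 = 0.09847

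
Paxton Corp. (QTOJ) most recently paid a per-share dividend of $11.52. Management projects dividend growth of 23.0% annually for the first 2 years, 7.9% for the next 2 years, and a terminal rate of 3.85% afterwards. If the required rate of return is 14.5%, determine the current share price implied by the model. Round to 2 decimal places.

Three-stage DDM. Project D₁…D_4; terminal Gordon value at t=4 with g = 0.0385; discount at r = 0.145.
D_1 = 14.1696
D_2 = 17.4286
D_3 = 18.8055
D_4 = 20.2911
TV_4 = 21.0723/(0.145−0.0385) = 197.8620
P₀ = Σ Dₜ/(1+r)ᵗ + TV_4/(1+r)^4 = 165.1194

$165.12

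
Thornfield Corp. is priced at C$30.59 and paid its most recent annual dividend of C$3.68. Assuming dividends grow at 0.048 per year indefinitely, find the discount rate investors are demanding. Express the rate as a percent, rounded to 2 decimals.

17.41%

Rearranging the constant-growth DDM: r = D₁/P₀ + g.
D₁ = 3.68 × (1 + 0.048) = 3.8566.
r = 3.8566 / 30.59 + 0.048 = 0.12608 + 0.048 = 0.17408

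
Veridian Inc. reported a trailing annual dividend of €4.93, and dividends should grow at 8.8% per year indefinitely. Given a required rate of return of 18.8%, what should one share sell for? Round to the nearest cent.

€53.64

Gordon growth model: P₀ = D₁/(r − g). D₁ = 4.93 × (1 + 0.088) = 5.3638.
P₀ = 5.3638 / (0.188 − 0.088) = 5.3638 / 0.1 = 53.6384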